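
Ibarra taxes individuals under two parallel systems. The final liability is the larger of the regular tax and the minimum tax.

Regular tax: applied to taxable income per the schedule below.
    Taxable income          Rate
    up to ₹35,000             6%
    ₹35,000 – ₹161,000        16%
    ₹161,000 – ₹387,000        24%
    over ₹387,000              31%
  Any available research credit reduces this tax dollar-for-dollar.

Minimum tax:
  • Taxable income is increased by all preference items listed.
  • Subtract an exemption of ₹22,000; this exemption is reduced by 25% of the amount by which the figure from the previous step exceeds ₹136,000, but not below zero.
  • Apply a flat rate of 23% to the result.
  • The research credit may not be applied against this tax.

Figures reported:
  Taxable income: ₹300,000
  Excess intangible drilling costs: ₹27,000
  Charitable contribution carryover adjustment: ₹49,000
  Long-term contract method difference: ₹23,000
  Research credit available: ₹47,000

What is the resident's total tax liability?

₹91,770

Minimum tax:
  Adjusted income: ₹300,000 + ₹27,000 + ₹49,000 + ₹23,000 = ₹399,000
  Exemption: 25% × (₹399,000 − ₹136,000) = ₹65,750 ≥ ₹22,000, so the exemption is fully phased out
  Base: ₹399,000 − ₹0 = ₹399,000
  ₹399,000 × 23% = ₹91,770

Regular tax:
  ₹35,000 × 6% = ₹2,100
  ₹126,000 × 16% = ₹20,160
  ₹139,000 × 24% = ₹33,360
  → ₹55,620
  Less research credit ₹47,000 → ₹8,620

₹91,770 > ₹8,620, so the minimum tax is the binding amount.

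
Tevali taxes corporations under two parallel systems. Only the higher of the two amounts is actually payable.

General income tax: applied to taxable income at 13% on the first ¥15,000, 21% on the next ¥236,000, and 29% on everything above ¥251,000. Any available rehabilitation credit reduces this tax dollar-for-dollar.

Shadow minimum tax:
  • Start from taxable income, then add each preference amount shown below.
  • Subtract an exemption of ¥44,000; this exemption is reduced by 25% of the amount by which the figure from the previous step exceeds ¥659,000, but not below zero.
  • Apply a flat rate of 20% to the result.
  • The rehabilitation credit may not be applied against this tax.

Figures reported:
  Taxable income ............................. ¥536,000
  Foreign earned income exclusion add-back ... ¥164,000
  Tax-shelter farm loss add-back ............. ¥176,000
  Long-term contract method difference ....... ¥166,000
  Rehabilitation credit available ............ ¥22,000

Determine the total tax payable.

General income tax:
  ¥15,000 × 13% = ¥1,950
  ¥236,000 × 21% = ¥49,560
  ¥285,000 × 29% = ¥82,650
  → ¥134,160
  Less rehabilitation credit ¥22,000 → ¥112,160

Shadow minimum tax:
  Adjusted income: ¥536,000 + ¥164,000 + ¥176,000 + ¥166,000 = ¥1,042,000
  Exemption: 25% × (¥1,042,000 − ¥659,000) = ¥95,750 ≥ ¥44,000, so the exemption is fully phased out
  Base: ¥1,042,000 − ¥0 = ¥1,042,000
  ¥1,042,000 × 20% = ¥208,400

¥208,400 > ¥112,160, so the shadow minimum tax is the binding amount.

¥208,400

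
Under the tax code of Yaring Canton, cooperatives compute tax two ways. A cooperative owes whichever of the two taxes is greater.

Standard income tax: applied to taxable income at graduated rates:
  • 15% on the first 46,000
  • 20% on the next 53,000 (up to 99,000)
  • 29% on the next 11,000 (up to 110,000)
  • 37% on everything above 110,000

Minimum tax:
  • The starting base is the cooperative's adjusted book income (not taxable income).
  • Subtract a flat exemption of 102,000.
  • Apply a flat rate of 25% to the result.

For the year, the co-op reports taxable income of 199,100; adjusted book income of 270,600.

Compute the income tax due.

Minimum tax:
  Base (adjusted book income): 270,600
  Less exemption 102,000 → base 168,600
  168,600 × 25% = 42,150

Standard income tax:
  46,000 × 15% = 6,900
  53,000 × 20% = 10,600
  11,000 × 29% = 3,190
  89,100 × 37% = 32,967
  → 53,657

53,657 > 42,150, so the standard income tax governs.

53,657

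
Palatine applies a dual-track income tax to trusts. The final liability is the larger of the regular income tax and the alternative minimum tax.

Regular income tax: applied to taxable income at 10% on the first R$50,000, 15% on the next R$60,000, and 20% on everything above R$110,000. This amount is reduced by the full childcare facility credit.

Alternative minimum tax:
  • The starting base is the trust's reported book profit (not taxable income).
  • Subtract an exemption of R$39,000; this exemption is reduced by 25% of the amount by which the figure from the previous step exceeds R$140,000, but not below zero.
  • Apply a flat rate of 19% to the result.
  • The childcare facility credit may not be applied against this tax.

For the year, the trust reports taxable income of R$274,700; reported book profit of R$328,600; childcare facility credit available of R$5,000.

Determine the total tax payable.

Regular income tax:
  R$50,000 × 10% = R$5,000
  R$60,000 × 15% = R$9,000
  R$164,700 × 20% = R$32,940
  → R$46,940
  Less childcare facility credit R$5,000 → R$41,940

Alternative minimum tax:
  Base (reported book profit): R$328,600
  Exemption: 25% × (R$328,600 − R$140,000) = R$47,150 ≥ R$39,000, so the exemption is fully phased out
  Base: R$328,600 − R$0 = R$328,600
  R$328,600 × 19% = R$62,434

R$62,434 > R$41,940, so the alternative minimum tax is the binding amount.

R$62,434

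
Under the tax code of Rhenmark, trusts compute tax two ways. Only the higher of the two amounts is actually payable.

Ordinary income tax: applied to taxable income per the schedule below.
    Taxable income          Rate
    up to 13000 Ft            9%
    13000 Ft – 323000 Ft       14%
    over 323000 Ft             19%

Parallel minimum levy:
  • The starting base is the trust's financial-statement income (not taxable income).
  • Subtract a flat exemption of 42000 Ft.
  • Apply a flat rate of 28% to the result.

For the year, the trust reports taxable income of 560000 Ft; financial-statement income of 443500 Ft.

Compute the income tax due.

112420 Ft

Ordinary income tax:
  13000 Ft × 9% = 1170 Ft
  310000 Ft × 14% = 43400 Ft
  237000 Ft × 19% = 45030 Ft
  → 89600 Ft

Parallel minimum levy:
  Base (financial-statement income): 443500 Ft
  Less exemption 42000 Ft → base 401500 Ft
  401500 Ft × 28% = 112420 Ft

112420 Ft > 89600 Ft, so the parallel minimum levy is the binding amount.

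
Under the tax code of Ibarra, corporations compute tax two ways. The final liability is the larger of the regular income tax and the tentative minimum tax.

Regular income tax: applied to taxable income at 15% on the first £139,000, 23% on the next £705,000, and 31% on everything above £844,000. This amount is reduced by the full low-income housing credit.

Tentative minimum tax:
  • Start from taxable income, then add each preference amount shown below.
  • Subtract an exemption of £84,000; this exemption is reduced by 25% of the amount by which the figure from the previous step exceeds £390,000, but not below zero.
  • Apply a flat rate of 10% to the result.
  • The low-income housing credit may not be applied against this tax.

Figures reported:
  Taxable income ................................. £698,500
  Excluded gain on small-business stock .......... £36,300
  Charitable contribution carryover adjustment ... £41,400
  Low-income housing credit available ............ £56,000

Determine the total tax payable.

Regular income tax:
  £139,000 × 15% = £20,850
  £559,500 × 23% = £128,685
  → £149,535
  Less low-income housing credit £56,000 → £93,535

Tentative minimum tax:
  Adjusted income: £698,500 + £36,300 + £41,400 = £776,200
  Exemption: 25% × (£776,200 − £390,000) = £96,550 ≥ £84,000, so the exemption is fully phased out
  Base: £776,200 − £0 = £776,200
  £776,200 × 10% = £77,620

£93,535 > £77,620, so the regular income tax governs.

£93,535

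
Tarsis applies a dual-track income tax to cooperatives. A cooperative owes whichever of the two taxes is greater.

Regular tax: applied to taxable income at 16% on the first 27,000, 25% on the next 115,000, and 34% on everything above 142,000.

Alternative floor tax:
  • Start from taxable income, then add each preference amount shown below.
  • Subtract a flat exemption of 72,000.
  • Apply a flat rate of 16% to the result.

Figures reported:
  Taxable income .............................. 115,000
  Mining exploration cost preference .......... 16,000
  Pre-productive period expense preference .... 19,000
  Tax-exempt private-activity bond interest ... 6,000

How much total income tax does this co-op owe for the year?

Regular tax:
  27,000 × 16% = 4,320
  88,000 × 25% = 22,000
  → 26,320

Alternative floor tax:
  Adjusted income: 115,000 + 16,000 + 19,000 + 6,000 = 156,000
  Less exemption 72,000 → base 84,000
  84,000 × 16% = 13,440

26,320 > 13,440, so the regular tax governs.

26,320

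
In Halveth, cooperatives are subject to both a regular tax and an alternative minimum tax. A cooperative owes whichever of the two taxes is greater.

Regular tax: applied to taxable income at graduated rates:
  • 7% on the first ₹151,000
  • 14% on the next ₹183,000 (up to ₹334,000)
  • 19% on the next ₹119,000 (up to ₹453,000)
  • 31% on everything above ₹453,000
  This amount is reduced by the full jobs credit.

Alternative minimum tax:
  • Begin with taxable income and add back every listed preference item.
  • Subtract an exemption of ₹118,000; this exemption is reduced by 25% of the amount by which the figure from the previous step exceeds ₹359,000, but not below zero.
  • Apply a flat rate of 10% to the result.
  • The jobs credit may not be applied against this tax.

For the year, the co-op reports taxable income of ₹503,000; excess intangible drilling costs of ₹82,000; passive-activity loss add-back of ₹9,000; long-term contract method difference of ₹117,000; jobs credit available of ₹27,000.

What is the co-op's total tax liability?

₹68,100

Regular tax:
  ₹151,000 × 7% = ₹10,570
  ₹183,000 × 14% = ₹25,620
  ₹119,000 × 19% = ₹22,610
  ₹50,000 × 31% = ₹15,500
  → ₹74,300
  Less jobs credit ₹27,000 → ₹47,300

Alternative minimum tax:
  Adjusted income: ₹503,000 + ₹82,000 + ₹9,000 + ₹117,000 = ₹711,000
  Exemption: ₹118,000 − 25% × (₹711,000 − ₹359,000) = ₹118,000 − ₹88,000 = ₹30,000
  Base: ₹711,000 − ₹30,000 = ₹681,000
  ₹681,000 × 10% = ₹68,100

₹68,100 > ₹47,300, so the alternative minimum tax is the binding amount.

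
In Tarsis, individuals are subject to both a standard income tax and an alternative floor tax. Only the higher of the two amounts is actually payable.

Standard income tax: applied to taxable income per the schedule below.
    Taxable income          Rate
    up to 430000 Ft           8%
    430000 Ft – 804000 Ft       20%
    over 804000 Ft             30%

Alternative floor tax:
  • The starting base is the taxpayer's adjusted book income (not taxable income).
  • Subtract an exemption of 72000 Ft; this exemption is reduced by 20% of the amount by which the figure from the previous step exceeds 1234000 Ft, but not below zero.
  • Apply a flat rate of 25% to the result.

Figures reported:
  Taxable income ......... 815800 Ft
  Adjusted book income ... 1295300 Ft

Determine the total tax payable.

Alternative floor tax:
  Base (adjusted book income): 1295300 Ft
  Exemption: 72000 Ft − 20% × (1295300 Ft − 1234000 Ft) = 72000 Ft − 12260 Ft = 59740 Ft
  Base: 1295300 Ft − 59740 Ft = 1235560 Ft
  1235560 Ft × 25% = 308890 Ft

Standard income tax:
  430000 Ft × 8% = 34400 Ft
  374000 Ft × 20% = 74800 Ft
  11800 Ft × 30% = 3540 Ft
  → 112740 Ft

308890 Ft > 112740 Ft, so the alternative floor tax is the binding amount.

308890 Ft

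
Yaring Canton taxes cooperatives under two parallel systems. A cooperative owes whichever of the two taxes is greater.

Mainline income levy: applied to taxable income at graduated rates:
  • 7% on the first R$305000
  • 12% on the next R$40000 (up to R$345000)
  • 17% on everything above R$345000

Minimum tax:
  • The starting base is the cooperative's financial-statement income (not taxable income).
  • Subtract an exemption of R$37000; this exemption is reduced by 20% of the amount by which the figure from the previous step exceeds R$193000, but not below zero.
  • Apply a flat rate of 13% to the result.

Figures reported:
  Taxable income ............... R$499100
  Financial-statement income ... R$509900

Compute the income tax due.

R$66287

Mainline income levy:
  R$305000 × 7% = R$21350
  R$40000 × 12% = R$4800
  R$154100 × 17% = R$26197
  → R$52347

Minimum tax:
  Base (financial-statement income): R$509900
  Exemption: 20% × (R$509900 − R$193000) = R$63380 ≥ R$37000, so the exemption is fully phased out
  Base: R$509900 − R$0 = R$509900
  R$509900 × 13% = R$66287

R$66287 > R$52347, so the minimum tax is the binding amount.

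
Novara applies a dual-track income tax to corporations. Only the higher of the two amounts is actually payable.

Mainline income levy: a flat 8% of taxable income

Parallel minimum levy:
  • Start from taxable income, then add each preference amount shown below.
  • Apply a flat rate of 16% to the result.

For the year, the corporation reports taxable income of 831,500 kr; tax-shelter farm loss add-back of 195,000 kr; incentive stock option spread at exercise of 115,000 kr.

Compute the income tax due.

Mainline income levy:
  831,500 kr × 8% = 66,520 kr

Parallel minimum levy:
  Adjusted income: 831,500 kr + 195,000 kr + 115,000 kr = 1,141,500 kr
  1,141,500 kr × 16% = 182,640 kr

182,640 kr > 66,520 kr, so the parallel minimum levy is the binding amount.

182,640 kr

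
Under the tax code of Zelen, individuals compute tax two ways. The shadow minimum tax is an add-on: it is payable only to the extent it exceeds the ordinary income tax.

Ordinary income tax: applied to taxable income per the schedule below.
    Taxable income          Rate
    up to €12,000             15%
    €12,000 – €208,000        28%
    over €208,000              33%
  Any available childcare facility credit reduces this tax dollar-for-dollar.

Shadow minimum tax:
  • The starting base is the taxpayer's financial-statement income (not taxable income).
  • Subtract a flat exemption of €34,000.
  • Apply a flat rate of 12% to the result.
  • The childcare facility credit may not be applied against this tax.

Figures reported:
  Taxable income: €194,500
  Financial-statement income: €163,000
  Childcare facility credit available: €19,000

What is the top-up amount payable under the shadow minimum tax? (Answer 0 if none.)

€0

Shadow minimum tax:
  Base (financial-statement income): €163,000
  Less exemption €34,000 → base €129,000
  €129,000 × 12% = €15,480

Ordinary income tax:
  €12,000 × 15% = €1,800
  €182,500 × 28% = €51,100
  → €52,900
  Less childcare facility credit €19,000 → €33,900

€15,480 ≤ €33,900, so no add-on is due.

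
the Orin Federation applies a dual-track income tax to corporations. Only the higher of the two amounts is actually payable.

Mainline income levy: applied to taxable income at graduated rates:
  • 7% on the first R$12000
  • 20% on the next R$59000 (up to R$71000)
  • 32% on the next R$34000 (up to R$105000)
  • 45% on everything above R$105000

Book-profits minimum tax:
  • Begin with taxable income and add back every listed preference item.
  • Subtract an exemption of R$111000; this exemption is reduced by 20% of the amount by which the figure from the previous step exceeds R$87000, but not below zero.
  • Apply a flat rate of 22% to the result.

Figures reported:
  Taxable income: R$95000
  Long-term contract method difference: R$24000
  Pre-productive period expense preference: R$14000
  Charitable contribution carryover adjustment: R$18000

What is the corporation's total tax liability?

R$20320

Mainline income levy:
  R$12000 × 7% = R$840
  R$59000 × 20% = R$11800
  R$24000 × 32% = R$7680
  → R$20320

Book-profits minimum tax:
  Adjusted income: R$95000 + R$24000 + R$14000 + R$18000 = R$151000
  Exemption: R$111000 − 20% × (R$151000 − R$87000) = R$111000 − R$12800 = R$98200
  Base: R$151000 − R$98200 = R$52800
  R$52800 × 22% = R$11616

R$20320 > R$11616, so the mainline income levy governs.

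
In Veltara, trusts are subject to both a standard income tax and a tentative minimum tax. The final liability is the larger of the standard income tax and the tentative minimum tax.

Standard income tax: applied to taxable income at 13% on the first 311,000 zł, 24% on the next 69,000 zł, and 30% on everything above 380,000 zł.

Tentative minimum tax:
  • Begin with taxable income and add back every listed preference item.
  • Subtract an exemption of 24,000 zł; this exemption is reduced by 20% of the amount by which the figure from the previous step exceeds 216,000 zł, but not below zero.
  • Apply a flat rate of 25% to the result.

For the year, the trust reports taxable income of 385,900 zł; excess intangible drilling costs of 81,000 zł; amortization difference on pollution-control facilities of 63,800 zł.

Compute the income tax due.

Standard income tax:
  311,000 zł × 13% = 40,430 zł
  69,000 zł × 24% = 16,560 zł
  5,900 zł × 30% = 1,770 zł
  → 58,760 zł

Tentative minimum tax:
  Adjusted income: 385,900 zł + 81,000 zł + 63,800 zł = 530,700 zł
  Exemption: 20% × (530,700 zł − 216,000 zł) = 62,940 zł ≥ 24,000 zł, so the exemption is fully phased out
  Base: 530,700 zł − 0 zł = 530,700 zł
  530,700 zł × 25% = 132,675 zł

132,675 zł > 58,760 zł, so the tentative minimum tax is the binding amount.

132,675 zł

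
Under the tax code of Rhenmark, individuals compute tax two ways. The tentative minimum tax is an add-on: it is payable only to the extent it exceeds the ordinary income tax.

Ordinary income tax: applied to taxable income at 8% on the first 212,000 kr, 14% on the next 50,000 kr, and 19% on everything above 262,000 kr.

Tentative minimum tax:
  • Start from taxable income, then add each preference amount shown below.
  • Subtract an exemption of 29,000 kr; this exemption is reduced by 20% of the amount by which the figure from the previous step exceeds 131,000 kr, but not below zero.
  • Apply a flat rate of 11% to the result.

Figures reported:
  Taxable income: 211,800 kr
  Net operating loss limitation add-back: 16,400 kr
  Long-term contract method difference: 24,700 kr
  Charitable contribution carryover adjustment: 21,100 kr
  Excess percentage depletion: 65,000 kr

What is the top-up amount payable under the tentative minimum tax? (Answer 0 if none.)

20,346 kr

Ordinary income tax:
  211,800 kr × 8% = 16,944 kr

Tentative minimum tax:
  Adjusted income: 211,800 kr + 16,400 kr + 24,700 kr + 21,100 kr + 65,000 kr = 339,000 kr
  Exemption: 20% × (339,000 kr − 131,000 kr) = 41,600 kr ≥ 29,000 kr, so the exemption is fully phased out
  Base: 339,000 kr − 0 kr = 339,000 kr
  339,000 kr × 11% = 37,290 kr

Excess of tentative minimum tax over ordinary income tax: 37,290 kr − 16,944 kr = 20,346 kr.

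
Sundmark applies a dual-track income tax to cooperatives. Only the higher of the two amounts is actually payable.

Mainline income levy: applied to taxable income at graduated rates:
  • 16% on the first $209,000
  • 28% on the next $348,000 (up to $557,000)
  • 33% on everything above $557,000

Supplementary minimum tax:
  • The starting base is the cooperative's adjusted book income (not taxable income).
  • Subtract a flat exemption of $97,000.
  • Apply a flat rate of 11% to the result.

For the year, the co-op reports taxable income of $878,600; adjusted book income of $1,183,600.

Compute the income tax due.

$237,008

Supplementary minimum tax:
  Base (adjusted book income): $1,183,600
  Less exemption $97,000 → base $1,086,600
  $1,086,600 × 11% = $119,526

Mainline income levy:
  $209,000 × 16% = $33,440
  $348,000 × 28% = $97,440
  $321,600 × 33% = $106,128
  → $237,008

$237,008 > $119,526, so the mainline income levy governs.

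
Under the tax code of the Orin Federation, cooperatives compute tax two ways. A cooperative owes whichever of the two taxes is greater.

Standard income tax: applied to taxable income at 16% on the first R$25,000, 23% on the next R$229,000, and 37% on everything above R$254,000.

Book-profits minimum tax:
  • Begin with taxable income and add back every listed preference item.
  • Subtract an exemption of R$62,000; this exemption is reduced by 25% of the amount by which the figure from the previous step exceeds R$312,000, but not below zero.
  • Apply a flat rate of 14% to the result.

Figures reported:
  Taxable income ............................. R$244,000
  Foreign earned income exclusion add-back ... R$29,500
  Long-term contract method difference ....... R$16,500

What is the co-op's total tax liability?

Book-profits minimum tax:
  Adjusted income: R$244,000 + R$29,500 + R$16,500 = R$290,000
  Exemption: R$290,000 ≤ R$312,000, so full R$62,000 applies
  Base: R$290,000 − R$62,000 = R$228,000
  R$228,000 × 14% = R$31,920

Standard income tax:
  R$25,000 × 16% = R$4,000
  R$219,000 × 23% = R$50,370
  → R$54,370

R$54,370 > R$31,920, so the standard income tax governs.

R$54,370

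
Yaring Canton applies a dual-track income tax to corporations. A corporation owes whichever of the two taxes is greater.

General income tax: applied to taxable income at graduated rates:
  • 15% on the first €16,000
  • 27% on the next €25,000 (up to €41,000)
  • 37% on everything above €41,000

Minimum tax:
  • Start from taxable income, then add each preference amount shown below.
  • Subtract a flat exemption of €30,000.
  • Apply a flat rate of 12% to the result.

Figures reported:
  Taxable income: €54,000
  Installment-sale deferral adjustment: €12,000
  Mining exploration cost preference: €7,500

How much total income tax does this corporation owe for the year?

Minimum tax:
  Adjusted income: €54,000 + €12,000 + €7,500 = €73,500
  Less exemption €30,000 → base €43,500
  €43,500 × 12% = €5,220

General income tax:
  €16,000 × 15% = €2,400
  €25,000 × 27% = €6,750
  €13,000 × 37% = €4,810
  → €13,960

€13,960 > €5,220, so the general income tax governs.

€13,960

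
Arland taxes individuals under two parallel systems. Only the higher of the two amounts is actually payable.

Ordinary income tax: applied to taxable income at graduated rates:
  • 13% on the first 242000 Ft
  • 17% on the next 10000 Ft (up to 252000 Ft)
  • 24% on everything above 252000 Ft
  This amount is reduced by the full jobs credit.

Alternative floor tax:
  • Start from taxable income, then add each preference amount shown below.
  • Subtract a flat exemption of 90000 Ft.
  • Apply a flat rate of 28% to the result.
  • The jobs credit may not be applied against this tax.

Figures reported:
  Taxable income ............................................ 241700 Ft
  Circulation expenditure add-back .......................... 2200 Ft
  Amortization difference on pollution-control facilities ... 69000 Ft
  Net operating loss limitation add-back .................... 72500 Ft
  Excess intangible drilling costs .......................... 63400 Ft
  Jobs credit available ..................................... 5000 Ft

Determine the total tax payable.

Alternative floor tax:
  Adjusted income: 241700 Ft + 2200 Ft + 69000 Ft + 72500 Ft + 63400 Ft = 448800 Ft
  Less exemption 90000 Ft → base 358800 Ft
  358800 Ft × 28% = 100464 Ft

Ordinary income tax:
  241700 Ft × 13% = 31421 Ft
  Less jobs credit 5000 Ft → 26421 Ft

100464 Ft > 26421 Ft, so the alternative floor tax is the binding amount.

100464 Ft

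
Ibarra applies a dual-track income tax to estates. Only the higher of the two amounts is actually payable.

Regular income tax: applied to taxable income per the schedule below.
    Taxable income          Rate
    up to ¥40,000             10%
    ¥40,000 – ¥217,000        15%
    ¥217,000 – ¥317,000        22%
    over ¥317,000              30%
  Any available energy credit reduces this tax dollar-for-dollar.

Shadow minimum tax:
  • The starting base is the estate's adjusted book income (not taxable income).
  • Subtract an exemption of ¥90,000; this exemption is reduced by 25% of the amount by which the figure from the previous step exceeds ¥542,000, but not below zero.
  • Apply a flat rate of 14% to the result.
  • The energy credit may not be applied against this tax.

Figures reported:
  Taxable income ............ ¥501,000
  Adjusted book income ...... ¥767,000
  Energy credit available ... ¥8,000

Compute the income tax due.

¥102,655

Shadow minimum tax:
  Base (adjusted book income): ¥767,000
  Exemption: ¥90,000 − 25% × (¥767,000 − ¥542,000) = ¥90,000 − ¥56,250 = ¥33,750
  Base: ¥767,000 − ¥33,750 = ¥733,250
  ¥733,250 × 14% = ¥102,655

Regular income tax:
  ¥40,000 × 10% = ¥4,000
  ¥177,000 × 15% = ¥26,550
  ¥100,000 × 22% = ¥22,000
  ¥184,000 × 30% = ¥55,200
  → ¥107,750
  Less energy credit ¥8,000 → ¥99,750

¥102,655 > ¥99,750, so the shadow minimum tax is the binding amount.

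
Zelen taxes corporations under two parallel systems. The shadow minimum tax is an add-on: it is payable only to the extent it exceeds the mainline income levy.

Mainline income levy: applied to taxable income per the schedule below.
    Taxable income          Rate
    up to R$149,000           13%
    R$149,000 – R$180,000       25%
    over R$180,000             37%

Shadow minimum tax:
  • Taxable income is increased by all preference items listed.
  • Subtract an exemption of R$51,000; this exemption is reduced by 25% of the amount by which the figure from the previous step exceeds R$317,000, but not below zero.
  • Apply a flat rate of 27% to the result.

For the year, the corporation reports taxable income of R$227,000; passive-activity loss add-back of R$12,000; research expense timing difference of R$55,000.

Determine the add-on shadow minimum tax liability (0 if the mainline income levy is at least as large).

Mainline income levy:
  R$149,000 × 13% = R$19,370
  R$31,000 × 25% = R$7,750
  R$47,000 × 37% = R$17,390
  → R$44,510

Shadow minimum tax:
  Adjusted income: R$227,000 + R$12,000 + R$55,000 = R$294,000
  Exemption: R$294,000 ≤ R$317,000, so full R$51,000 applies
  Base: R$294,000 − R$51,000 = R$243,000
  R$243,000 × 27% = R$65,610

Excess of shadow minimum tax over mainline income levy: R$65,610 − R$44,510 = R$21,100.

R$21,100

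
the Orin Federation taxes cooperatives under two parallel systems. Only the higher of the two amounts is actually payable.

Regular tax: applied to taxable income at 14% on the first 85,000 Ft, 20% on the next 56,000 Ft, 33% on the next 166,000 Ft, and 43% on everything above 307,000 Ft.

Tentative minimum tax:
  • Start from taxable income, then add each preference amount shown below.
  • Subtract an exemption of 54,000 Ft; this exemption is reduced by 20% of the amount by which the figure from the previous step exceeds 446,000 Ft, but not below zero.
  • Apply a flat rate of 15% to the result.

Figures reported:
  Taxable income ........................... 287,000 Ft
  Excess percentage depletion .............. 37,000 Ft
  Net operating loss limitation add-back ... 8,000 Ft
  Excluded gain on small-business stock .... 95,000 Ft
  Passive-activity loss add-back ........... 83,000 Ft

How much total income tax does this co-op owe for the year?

Tentative minimum tax:
  Adjusted income: 287,000 Ft + 37,000 Ft + 8,000 Ft + 95,000 Ft + 83,000 Ft = 510,000 Ft
  Exemption: 54,000 Ft − 20% × (510,000 Ft − 446,000 Ft) = 54,000 Ft − 12,800 Ft = 41,200 Ft
  Base: 510,000 Ft − 41,200 Ft = 468,800 Ft
  468,800 Ft × 15% = 70,320 Ft

Regular tax:
  85,000 Ft × 14% = 11,900 Ft
  56,000 Ft × 20% = 11,200 Ft
  146,000 Ft × 33% = 48,180 Ft
  → 71,280 Ft

71,280 Ft > 70,320 Ft, so the regular tax governs.

71,280 Ft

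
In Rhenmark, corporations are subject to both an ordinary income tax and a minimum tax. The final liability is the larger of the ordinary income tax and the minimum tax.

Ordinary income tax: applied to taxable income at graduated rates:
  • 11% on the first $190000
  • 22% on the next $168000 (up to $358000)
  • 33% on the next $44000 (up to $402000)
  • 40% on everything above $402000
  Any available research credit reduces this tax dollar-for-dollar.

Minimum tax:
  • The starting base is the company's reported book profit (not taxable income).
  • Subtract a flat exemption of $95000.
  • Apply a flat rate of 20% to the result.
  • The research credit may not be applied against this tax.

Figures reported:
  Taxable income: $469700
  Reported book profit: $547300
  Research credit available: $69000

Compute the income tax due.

$90460

Ordinary income tax:
  $190000 × 11% = $20900
  $168000 × 22% = $36960
  $44000 × 33% = $14520
  $67700 × 40% = $27080
  → $99460
  Less research credit $69000 → $30460

Minimum tax:
  Base (reported book profit): $547300
  Less exemption $95000 → base $452300
  $452300 × 20% = $90460

$90460 > $30460, so the minimum tax is the binding amount.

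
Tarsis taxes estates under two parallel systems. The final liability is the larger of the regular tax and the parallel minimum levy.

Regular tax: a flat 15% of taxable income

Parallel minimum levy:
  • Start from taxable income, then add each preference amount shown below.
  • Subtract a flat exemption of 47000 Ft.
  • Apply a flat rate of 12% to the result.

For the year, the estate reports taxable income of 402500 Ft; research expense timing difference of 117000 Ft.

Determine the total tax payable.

Parallel minimum levy:
  Adjusted income: 402500 Ft + 117000 Ft = 519500 Ft
  Less exemption 47000 Ft → base 472500 Ft
  472500 Ft × 12% = 56700 Ft

Regular tax:
  402500 Ft × 15% = 60375 Ft

60375 Ft > 56700 Ft, so the regular tax governs.

60375 Ft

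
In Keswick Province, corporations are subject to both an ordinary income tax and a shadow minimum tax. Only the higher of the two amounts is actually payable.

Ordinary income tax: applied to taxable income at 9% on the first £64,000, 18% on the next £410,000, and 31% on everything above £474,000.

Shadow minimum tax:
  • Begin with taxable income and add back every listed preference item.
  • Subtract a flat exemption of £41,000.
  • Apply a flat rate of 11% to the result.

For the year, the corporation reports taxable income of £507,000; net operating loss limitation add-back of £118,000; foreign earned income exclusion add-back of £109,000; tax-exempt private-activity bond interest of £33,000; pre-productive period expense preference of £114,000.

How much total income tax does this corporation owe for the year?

Shadow minimum tax:
  Adjusted income: £507,000 + £118,000 + £109,000 + £33,000 + £114,000 = £881,000
  Less exemption £41,000 → base £840,000
  £840,000 × 11% = £92,400

Ordinary income tax:
  £64,000 × 9% = £5,760
  £410,000 × 18% = £73,800
  £33,000 × 31% = £10,230
  → £89,790

£92,400 > £89,790, so the shadow minimum tax is the binding amount.

£92,400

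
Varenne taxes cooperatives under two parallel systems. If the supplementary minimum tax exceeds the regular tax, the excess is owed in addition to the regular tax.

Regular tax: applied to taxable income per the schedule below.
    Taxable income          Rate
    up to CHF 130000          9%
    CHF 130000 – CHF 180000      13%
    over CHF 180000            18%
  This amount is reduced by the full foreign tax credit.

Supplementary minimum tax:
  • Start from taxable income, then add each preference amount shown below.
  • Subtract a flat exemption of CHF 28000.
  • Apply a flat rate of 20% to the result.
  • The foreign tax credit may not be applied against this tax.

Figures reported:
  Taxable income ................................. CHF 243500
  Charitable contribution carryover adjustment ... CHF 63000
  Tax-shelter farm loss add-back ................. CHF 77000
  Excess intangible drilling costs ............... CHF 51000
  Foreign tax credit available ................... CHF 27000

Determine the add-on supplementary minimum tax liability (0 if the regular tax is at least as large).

CHF 78670

Regular tax:
  CHF 130000 × 9% = CHF 11700
  CHF 50000 × 13% = CHF 6500
  CHF 63500 × 18% = CHF 11430
  → CHF 29630
  Less foreign tax credit CHF 27000 → CHF 2630

Supplementary minimum tax:
  Adjusted income: CHF 243500 + CHF 63000 + CHF 77000 + CHF 51000 = CHF 434500
  Less exemption CHF 28000 → base CHF 406500
  CHF 406500 × 20% = CHF 81300

Excess of supplementary minimum tax over regular tax: CHF 81300 − CHF 2630 = CHF 78670.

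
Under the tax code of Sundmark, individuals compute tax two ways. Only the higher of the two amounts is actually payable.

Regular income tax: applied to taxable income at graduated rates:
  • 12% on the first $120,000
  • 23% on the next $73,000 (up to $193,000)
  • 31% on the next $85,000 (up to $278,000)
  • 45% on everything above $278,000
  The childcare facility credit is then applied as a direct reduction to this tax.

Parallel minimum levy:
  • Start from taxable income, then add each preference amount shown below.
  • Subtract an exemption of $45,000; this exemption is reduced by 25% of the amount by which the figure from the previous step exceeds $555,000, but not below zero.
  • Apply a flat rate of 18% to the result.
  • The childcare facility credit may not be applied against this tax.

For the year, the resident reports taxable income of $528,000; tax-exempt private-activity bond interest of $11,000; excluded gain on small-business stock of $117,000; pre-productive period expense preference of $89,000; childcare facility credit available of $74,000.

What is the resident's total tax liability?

Regular income tax:
  $120,000 × 12% = $14,400
  $73,000 × 23% = $16,790
  $85,000 × 31% = $26,350
  $250,000 × 45% = $112,500
  → $170,040
  Less childcare facility credit $74,000 → $96,040

Parallel minimum levy:
  Adjusted income: $528,000 + $11,000 + $117,000 + $89,000 = $745,000
  Exemption: 25% × ($745,000 − $555,000) = $47,500 ≥ $45,000, so the exemption is fully phased out
  Base: $745,000 − $0 = $745,000
  $745,000 × 18% = $134,100

$134,100 > $96,040, so the parallel minimum levy is the binding amount.

$134,100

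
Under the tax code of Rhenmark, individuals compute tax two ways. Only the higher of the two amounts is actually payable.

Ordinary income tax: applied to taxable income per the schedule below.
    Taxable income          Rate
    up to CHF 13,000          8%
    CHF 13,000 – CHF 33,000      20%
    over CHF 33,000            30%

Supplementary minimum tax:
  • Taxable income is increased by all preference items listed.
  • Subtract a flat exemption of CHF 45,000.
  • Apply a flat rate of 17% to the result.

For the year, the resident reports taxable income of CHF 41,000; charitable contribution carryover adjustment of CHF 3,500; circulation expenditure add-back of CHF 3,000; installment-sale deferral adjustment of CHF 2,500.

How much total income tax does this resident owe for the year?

Ordinary income tax:
  CHF 13,000 × 8% = CHF 1,040
  CHF 20,000 × 20% = CHF 4,000
  CHF 8,000 × 30% = CHF 2,400
  → CHF 7,440

Supplementary minimum tax:
  Adjusted income: CHF 41,000 + CHF 3,500 + CHF 3,000 + CHF 2,500 = CHF 50,000
  Less exemption CHF 45,000 → base CHF 5,000
  CHF 5,000 × 17% = CHF 850

CHF 7,440 > CHF 850, so the ordinary income tax governs.

CHF 7,440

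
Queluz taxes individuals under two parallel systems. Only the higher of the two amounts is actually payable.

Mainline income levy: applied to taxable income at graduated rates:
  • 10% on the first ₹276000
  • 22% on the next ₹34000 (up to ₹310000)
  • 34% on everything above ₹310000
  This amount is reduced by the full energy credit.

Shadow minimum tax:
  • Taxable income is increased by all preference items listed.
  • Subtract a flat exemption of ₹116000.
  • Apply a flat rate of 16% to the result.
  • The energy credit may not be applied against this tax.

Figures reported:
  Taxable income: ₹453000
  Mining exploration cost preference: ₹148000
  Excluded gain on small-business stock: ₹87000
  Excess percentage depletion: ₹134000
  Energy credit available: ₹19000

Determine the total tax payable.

Shadow minimum tax:
  Adjusted income: ₹453000 + ₹148000 + ₹87000 + ₹134000 = ₹822000
  Less exemption ₹116000 → base ₹706000
  ₹706000 × 16% = ₹112960

Mainline income levy:
  ₹276000 × 10% = ₹27600
  ₹34000 × 22% = ₹7480
  ₹143000 × 34% = ₹48620
  → ₹83700
  Less energy credit ₹19000 → ₹64700

₹112960 > ₹64700, so the shadow minimum tax is the binding amount.

₹112960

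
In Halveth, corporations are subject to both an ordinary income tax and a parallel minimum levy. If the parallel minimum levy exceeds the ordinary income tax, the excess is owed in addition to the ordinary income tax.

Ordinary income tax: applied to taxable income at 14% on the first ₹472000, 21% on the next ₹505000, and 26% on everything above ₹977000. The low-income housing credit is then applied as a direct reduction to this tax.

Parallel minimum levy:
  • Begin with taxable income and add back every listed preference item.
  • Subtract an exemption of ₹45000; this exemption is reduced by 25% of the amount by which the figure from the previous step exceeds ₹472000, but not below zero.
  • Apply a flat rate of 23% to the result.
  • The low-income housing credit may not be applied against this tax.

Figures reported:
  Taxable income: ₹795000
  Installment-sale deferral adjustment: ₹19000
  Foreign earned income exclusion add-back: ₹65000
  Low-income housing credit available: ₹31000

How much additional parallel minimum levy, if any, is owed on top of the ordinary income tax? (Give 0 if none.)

Parallel minimum levy:
  Adjusted income: ₹795000 + ₹19000 + ₹65000 = ₹879000
  Exemption: 25% × (₹879000 − ₹472000) = ₹101750 ≥ ₹45000, so the exemption is fully phased out
  Base: ₹879000 − ₹0 = ₹879000
  ₹879000 × 23% = ₹202170

Ordinary income tax:
  ₹472000 × 14% = ₹66080
  ₹323000 × 21% = ₹67830
  → ₹133910
  Less low-income housing credit ₹31000 → ₹102910

Excess of parallel minimum levy over ordinary income tax: ₹202170 − ₹102910 = ₹99260.

₹99260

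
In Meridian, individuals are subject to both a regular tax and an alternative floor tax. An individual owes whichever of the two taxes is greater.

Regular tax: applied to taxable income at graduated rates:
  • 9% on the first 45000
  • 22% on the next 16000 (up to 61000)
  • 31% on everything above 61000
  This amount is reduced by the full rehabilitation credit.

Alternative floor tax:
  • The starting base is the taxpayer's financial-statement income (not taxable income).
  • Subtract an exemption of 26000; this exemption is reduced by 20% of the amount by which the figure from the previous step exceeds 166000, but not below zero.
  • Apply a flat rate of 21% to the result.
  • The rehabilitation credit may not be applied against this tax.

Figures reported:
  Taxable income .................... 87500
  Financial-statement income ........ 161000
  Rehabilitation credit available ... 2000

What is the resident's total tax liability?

Alternative floor tax:
  Base (financial-statement income): 161000
  Exemption: 161000 ≤ 166000, so full 26000 applies
  Base: 161000 − 26000 = 135000
  135000 × 21% = 28350

Regular tax:
  45000 × 9% = 4050
  16000 × 22% = 3520
  26500 × 31% = 8215
  → 15785
  Less rehabilitation credit 2000 → 13785

28350 > 13785, so the alternative floor tax is the binding amount.

28350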